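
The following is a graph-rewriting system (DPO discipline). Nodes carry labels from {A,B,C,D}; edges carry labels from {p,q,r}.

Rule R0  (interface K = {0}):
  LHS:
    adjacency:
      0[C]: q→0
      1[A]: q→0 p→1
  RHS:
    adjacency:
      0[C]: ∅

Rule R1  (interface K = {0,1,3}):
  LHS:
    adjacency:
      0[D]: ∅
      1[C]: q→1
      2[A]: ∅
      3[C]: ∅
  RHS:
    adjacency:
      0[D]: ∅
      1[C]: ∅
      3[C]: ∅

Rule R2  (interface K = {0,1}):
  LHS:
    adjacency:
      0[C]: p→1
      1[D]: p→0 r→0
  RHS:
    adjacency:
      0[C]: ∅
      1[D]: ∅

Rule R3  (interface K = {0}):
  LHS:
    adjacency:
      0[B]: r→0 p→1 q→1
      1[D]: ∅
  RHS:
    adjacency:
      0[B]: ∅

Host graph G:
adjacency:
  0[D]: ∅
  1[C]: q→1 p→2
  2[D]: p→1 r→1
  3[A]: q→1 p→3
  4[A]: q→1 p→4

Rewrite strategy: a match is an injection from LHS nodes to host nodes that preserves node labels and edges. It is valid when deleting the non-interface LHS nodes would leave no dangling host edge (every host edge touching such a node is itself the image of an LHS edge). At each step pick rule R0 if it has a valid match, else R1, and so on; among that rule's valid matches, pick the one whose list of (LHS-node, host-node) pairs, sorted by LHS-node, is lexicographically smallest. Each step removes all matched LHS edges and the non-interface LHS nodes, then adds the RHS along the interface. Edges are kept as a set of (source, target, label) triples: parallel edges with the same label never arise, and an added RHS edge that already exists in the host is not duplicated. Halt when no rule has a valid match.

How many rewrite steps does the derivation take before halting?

initial: |V|=5 |E|=8  E = 1-q->1 1-p->2 2-p->1 2-r->1 3-q->1 3-p->3 4-q->1 4-p->4
step 1: apply R0 at {0↦1, 1↦3}  → |V|=4 |E|=5  E = 1-p->2 2-p->1 2-r->1 4-q->1 4-p->4
step 2: apply R2 at {0↦1, 1↦2}  → |V|=4 |E|=2  E = 4-q->1 4-p->4
halt: no rule applies after step 2

Answer: 2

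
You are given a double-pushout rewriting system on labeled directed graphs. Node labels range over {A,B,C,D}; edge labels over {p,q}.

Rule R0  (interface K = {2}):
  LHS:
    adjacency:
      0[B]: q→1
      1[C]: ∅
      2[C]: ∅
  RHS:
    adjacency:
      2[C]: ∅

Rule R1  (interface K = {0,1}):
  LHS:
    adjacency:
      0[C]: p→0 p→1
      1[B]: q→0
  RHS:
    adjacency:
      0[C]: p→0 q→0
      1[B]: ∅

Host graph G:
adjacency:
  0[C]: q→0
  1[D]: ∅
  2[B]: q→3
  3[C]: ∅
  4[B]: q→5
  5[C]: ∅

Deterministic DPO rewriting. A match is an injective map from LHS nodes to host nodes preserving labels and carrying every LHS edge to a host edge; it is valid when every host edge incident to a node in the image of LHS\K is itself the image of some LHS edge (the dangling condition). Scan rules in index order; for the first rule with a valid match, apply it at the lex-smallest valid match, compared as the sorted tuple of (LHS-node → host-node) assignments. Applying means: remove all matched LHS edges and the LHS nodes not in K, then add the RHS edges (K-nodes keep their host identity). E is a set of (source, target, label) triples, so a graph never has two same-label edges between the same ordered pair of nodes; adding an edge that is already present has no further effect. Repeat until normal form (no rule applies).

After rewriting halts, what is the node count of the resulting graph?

start.  V:6 E:3  edges: 0-q->0 2-q->3 4-q->5
1. fire R0 via {0↦2, 1↦3, 2↦0}  →  V:4 E:2  edges: 0-q->0 4-q->5
2. fire R0 via {0↦4, 1↦5, 2↦0}  →  V:2 E:1  edges: 0-q->0
normal form: no rule applies after step 2
NF nodes: {0:C, 1:D}

Answer: 2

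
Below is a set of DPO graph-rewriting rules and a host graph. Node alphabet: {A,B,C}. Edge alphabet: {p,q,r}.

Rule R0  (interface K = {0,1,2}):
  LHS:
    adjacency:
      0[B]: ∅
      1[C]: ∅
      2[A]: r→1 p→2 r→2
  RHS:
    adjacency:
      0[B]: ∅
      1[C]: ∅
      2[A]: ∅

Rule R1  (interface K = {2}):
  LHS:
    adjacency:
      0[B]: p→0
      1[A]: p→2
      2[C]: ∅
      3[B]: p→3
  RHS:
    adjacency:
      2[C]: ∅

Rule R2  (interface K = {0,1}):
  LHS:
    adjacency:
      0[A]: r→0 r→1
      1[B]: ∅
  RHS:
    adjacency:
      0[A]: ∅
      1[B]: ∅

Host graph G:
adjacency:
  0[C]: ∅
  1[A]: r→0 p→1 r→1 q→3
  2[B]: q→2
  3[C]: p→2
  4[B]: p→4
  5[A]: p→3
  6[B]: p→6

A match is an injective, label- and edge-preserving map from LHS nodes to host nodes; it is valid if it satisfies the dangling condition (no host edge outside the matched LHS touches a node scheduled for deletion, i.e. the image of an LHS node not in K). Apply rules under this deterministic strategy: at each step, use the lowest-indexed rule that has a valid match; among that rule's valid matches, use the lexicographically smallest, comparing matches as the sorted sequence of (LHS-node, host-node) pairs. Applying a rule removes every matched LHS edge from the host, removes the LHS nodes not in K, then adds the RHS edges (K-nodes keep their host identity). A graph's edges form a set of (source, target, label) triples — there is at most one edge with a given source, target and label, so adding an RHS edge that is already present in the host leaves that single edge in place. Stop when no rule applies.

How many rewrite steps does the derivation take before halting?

[0] host  ⇒  7 nodes, 9 edges  {1-r->0 1-p->1 1-r->1 1-q->3 2-q->2 3-p->2 4-p->4 5-p->3 6-p->6}
[1] R0 @ {0↦2, 1↦0, 2↦1}  ⇒  7 nodes, 6 edges  {1-q->3 2-q->2 3-p->2 4-p->4 5-p->3 6-p->6}
[2] R1 @ {0↦4, 1↦5, 2↦3, 3↦6}  ⇒  4 nodes, 3 edges  {1-q->3 2-q->2 3-p->2}
final graph: no rule applies after step 2

Answer: 2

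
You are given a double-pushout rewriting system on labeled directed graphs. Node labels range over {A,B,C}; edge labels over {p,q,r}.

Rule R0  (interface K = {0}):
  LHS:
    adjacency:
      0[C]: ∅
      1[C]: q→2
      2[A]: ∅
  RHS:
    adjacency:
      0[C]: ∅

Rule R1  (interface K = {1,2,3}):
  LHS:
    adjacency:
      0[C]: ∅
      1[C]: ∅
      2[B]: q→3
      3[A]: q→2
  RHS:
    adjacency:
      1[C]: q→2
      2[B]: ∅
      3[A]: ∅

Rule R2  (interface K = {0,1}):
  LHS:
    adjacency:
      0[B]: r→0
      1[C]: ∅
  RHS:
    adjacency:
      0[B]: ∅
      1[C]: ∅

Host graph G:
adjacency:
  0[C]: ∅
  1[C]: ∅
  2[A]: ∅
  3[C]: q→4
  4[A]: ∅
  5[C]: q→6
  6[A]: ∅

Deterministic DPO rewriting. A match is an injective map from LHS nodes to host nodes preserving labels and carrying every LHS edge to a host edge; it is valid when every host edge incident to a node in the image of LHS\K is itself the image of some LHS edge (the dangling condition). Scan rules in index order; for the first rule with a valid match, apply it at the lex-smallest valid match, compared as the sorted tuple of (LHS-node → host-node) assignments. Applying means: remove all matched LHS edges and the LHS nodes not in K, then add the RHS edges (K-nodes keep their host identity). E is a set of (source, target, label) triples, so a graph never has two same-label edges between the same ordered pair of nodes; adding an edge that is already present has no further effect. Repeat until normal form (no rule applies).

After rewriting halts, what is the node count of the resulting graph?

initial: |V|=7 |E|=2  E = 3-q->4 5-q->6
step 1: apply R0 at {0↦0, 1↦3, 2↦4}  → |V|=5 |E|=1  E = 5-q->6
step 2: apply R0 at {0↦0, 1↦5, 2↦6}  → |V|=3 |E|=0  E = ∅
halt: no rule applies after step 2
NF nodes: {0:C, 1:C, 2:A}

Answer: 3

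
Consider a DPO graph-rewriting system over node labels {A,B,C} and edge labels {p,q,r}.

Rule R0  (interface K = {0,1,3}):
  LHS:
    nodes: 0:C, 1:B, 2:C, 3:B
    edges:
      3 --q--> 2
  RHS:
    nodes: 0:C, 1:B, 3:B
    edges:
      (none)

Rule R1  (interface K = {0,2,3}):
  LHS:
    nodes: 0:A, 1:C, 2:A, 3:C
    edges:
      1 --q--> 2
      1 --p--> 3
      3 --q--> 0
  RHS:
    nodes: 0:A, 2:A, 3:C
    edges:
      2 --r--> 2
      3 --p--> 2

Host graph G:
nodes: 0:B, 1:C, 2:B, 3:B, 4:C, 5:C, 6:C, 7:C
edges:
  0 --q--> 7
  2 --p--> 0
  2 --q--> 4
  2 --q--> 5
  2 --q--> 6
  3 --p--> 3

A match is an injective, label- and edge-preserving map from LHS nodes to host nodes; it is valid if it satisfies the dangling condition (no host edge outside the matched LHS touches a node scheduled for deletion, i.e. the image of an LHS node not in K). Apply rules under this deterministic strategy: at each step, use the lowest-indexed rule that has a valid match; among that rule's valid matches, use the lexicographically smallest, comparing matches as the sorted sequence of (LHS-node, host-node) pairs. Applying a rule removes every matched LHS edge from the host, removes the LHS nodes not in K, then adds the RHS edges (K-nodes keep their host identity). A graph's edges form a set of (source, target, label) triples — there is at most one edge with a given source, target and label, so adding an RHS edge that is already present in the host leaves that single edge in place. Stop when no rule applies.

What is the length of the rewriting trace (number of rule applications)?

start.  V:8 E:6  edges: 0-q->7 2-p->0 2-q->4 2-q->5 2-q->6 3-p->3
1. fire R0 via {0↦1, 1↦0, 2↦4, 3↦2}  →  V:7 E:5  edges: 0-q->7 2-p->0 2-q->5 2-q->6 3-p->3
2. fire R0 via {0↦1, 1↦0, 2↦5, 3↦2}  →  V:6 E:4  edges: 0-q->7 2-p->0 2-q->6 3-p->3
3. fire R0 via {0↦1, 1↦0, 2↦6, 3↦2}  →  V:5 E:3  edges: 0-q->7 2-p->0 3-p->3
4. fire R0 via {0↦1, 1↦2, 2↦7, 3↦0}  →  V:4 E:2  edges: 2-p->0 3-p->3
normal form: no rule applies after step 4

Answer: 4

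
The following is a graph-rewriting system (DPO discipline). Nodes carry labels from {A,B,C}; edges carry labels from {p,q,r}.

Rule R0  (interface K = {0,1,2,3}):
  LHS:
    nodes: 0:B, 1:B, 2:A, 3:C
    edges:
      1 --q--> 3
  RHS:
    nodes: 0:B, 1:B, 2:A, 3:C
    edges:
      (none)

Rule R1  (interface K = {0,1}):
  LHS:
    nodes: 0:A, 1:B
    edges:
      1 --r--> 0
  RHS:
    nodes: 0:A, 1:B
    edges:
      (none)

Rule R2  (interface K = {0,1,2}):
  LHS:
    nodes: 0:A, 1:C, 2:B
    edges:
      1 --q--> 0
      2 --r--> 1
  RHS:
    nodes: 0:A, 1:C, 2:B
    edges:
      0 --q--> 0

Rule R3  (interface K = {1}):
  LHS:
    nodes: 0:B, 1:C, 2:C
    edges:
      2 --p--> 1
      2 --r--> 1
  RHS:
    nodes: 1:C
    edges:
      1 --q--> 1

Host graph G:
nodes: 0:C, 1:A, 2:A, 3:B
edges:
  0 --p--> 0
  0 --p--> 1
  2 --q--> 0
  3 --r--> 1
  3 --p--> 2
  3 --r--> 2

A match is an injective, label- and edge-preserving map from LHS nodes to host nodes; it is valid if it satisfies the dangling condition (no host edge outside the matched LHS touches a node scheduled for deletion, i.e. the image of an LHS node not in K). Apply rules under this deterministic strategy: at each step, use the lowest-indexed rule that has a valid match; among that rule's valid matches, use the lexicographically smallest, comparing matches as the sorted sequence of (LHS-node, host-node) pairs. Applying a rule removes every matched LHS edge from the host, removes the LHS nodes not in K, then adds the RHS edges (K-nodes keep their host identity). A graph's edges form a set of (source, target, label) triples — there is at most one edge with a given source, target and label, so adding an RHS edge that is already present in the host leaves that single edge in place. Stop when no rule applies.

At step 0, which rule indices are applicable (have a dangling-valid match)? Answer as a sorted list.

R0: no valid match — LHS pattern not found
R1: 2 valid matches — {0↦1, 1↦3}, {0↦2, 1↦3}
R2: no valid match — LHS pattern not found
R3: no valid match — LHS pattern not found

Answer: [R1]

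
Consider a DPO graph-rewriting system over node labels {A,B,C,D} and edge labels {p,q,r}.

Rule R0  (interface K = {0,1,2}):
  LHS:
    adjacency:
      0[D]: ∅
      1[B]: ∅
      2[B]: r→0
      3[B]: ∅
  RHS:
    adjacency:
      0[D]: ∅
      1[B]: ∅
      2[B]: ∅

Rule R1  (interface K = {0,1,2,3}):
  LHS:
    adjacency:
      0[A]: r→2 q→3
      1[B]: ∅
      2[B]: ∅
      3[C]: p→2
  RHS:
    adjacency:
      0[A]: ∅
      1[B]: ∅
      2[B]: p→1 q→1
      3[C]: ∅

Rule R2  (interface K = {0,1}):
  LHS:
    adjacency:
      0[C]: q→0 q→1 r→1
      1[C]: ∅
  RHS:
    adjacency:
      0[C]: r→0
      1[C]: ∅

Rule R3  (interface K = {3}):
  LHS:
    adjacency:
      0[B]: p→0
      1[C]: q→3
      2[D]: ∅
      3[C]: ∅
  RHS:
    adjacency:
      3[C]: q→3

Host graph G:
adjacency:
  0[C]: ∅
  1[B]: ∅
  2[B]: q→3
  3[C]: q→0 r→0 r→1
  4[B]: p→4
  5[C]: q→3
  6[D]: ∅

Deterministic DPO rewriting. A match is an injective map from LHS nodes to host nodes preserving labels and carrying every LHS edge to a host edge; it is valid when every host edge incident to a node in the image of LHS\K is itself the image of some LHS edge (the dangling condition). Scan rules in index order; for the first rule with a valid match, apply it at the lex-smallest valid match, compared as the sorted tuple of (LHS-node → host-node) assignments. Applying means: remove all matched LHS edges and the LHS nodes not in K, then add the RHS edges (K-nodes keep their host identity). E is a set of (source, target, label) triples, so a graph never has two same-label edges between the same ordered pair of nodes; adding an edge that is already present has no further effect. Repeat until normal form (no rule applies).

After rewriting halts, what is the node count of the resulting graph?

start.  V:7 E:6  edges: 2-q->3 3-q->0 3-r->0 3-r->1 4-p->4 5-q->3
1. fire R3 via {0↦4, 1↦5, 2↦6, 3↦3}  →  V:4 E:5  edges: 2-q->3 3-q->0 3-r->0 3-r->1 3-q->3
2. fire R2 via {0↦3, 1↦0}  →  V:4 E:3  edges: 2-q->3 3-r->1 3-r->3
normal form: no rule applies after step 2
NF nodes: {0:C, 1:B, 2:B, 3:C}

Answer: 4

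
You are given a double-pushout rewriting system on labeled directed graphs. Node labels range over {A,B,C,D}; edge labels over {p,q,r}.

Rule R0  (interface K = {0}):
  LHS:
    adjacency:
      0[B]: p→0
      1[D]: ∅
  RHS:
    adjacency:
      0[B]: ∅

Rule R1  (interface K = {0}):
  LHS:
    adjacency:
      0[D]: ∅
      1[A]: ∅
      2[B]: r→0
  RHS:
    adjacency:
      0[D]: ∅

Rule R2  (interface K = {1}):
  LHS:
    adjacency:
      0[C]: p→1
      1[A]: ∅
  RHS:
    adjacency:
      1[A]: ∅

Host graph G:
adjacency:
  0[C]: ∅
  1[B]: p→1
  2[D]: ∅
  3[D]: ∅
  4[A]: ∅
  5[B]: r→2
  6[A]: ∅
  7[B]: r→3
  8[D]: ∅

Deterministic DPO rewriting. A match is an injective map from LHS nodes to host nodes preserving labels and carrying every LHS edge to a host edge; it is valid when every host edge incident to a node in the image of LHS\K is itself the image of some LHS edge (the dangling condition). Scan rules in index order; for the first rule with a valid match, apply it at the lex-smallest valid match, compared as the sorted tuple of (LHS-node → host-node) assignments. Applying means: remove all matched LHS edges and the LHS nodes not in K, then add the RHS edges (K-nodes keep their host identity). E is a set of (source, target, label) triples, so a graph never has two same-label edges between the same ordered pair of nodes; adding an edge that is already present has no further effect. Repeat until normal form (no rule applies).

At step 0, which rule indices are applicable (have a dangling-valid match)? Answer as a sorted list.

Answer: [R0,R1]

Derivation:
R0: 1 valid match — {0↦1, 1↦8}
R1: 4 valid matches — {0↦2, 1↦4, 2↦5}, {0↦2, 1↦6, 2↦5}, {0↦3, 1↦4, 2↦7} (+1 more)
R2: no valid match — LHS pattern not found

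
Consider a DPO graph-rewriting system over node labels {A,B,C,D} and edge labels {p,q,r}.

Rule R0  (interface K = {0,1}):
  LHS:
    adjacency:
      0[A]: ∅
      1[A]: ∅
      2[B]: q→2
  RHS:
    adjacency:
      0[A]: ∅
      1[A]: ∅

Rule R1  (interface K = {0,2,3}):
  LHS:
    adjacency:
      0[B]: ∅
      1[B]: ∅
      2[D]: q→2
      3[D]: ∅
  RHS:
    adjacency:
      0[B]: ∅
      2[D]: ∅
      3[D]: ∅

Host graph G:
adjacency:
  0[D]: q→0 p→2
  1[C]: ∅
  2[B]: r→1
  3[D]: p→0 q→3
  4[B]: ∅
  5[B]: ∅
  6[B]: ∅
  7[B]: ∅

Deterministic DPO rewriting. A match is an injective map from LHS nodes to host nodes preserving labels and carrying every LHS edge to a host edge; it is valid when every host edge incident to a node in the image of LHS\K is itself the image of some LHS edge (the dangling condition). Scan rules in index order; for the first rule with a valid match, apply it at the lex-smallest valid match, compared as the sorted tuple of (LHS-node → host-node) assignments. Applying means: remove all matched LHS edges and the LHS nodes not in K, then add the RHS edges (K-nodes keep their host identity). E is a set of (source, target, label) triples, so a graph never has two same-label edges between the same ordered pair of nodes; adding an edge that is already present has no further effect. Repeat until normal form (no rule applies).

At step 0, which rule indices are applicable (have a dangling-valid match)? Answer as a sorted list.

Answer: [R1]

Steps:
R0: no valid match — LHS pattern not found
R1: 32 valid matches — {0↦2, 1↦4, 2↦0, 3↦3}, {0↦2, 1↦4, 2↦3, 3↦0}, {0↦2, 1↦5, 2↦0, 3↦3} (+29 more)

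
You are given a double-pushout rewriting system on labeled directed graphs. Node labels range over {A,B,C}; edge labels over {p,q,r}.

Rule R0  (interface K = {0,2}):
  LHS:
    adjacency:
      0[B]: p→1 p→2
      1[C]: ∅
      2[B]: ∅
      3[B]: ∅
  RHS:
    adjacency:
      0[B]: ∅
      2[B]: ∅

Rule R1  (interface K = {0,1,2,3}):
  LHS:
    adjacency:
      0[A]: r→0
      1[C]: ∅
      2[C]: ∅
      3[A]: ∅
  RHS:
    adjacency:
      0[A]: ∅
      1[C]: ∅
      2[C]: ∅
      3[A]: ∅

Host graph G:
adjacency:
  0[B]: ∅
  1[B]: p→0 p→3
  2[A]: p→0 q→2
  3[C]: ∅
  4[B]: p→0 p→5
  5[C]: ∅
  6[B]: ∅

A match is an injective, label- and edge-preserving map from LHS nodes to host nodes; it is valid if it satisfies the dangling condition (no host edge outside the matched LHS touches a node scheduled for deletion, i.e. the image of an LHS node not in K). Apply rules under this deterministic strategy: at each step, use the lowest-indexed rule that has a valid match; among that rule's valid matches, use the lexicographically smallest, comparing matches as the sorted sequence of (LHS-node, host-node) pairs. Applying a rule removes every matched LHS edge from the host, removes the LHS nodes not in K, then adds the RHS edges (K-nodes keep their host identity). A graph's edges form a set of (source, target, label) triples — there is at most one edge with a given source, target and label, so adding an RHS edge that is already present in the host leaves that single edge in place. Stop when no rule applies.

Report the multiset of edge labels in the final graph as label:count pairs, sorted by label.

initial: |V|=7 |E|=6  E = 1-p->0 1-p->3 2-p->0 2-q->2 4-p->0 4-p->5
step 1: apply R0 at {0↦1, 1↦3, 2↦0, 3↦6}  → |V|=5 |E|=4  E = 2-p->0 2-q->2 4-p->0 4-p->5
step 2: apply R0 at {0↦4, 1↦5, 2↦0, 3↦1}  → |V|=3 |E|=2  E = 2-p->0 2-q->2
normal form: no rule applies after step 2
NF edges: [(2, 0, 'p'), (2, 2, 'q')]

Answer: p:1 q:1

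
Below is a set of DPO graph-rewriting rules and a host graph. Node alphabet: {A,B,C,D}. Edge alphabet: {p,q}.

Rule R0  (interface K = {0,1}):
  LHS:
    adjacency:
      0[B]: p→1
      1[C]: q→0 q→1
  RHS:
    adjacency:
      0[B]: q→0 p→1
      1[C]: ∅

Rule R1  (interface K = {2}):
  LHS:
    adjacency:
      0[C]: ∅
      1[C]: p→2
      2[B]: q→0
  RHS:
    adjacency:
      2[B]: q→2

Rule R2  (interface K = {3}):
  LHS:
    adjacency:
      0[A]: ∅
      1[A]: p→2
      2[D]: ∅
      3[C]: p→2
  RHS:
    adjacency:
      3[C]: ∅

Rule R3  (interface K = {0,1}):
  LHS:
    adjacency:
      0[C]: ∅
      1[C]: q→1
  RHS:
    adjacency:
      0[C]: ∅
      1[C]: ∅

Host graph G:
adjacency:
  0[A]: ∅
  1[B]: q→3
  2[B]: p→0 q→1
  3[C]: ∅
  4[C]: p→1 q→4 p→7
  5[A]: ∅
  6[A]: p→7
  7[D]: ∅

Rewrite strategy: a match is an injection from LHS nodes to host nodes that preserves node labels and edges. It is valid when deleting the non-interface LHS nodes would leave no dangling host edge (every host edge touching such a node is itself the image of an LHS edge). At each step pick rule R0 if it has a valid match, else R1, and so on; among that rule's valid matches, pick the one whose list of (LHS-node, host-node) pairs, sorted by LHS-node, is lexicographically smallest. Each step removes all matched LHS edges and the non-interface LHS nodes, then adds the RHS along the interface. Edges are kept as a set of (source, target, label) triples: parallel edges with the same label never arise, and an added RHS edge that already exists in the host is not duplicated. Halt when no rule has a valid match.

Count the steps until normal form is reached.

Answer: 3

Derivation:
initial: |V|=8 |E|=7  E = 1-q->3 2-p->0 2-q->1 4-p->1 4-q->4 4-p->7 6-p->7
step 1: apply R2 at {0↦5, 1↦6, 2↦7, 3↦4}  → |V|=5 |E|=5  E = 1-q->3 2-p->0 2-q->1 4-p->1 4-q->4
step 2: apply R3 at {0↦3, 1↦4}  → |V|=5 |E|=4  E = 1-q->3 2-p->0 2-q->1 4-p->1
step 3: apply R1 at {0↦3, 1↦4, 2↦1}  → |V|=3 |E|=3  E = 1-q->1 2-p->0 2-q->1
halt: no rule applies after step 3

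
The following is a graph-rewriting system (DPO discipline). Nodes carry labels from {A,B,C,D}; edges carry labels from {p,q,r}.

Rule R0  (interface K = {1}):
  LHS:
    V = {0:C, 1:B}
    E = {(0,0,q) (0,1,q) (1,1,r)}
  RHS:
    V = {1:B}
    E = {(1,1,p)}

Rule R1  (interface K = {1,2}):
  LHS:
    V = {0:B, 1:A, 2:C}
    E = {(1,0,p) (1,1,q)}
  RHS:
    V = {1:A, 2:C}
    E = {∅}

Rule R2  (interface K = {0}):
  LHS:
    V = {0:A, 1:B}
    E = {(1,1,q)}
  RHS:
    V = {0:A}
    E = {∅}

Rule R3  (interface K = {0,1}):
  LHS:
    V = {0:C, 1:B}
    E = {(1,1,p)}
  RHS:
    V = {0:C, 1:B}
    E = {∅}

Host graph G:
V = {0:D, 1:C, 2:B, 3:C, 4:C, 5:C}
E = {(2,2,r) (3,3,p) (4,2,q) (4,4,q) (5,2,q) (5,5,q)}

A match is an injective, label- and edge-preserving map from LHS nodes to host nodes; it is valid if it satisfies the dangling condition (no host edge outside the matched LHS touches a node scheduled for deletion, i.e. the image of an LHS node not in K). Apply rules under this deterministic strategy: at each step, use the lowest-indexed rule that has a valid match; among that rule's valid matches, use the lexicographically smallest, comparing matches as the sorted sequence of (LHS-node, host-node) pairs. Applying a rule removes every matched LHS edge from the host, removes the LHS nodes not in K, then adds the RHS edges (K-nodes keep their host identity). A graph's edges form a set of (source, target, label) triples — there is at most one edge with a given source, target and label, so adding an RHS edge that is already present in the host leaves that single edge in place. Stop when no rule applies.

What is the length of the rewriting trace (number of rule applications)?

Answer: 2

Rewrite trace:
start.  V:6 E:6  edges: 2-r->2 3-p->3 4-q->2 4-q->4 5-q->2 5-q->5
1. fire R0 via {0↦4, 1↦2}  →  V:5 E:4  edges: 2-p->2 3-p->3 5-q->2 5-q->5
2. fire R3 via {0↦1, 1↦2}  →  V:5 E:3  edges: 3-p->3 5-q->2 5-q->5
final graph: no rule applies after step 2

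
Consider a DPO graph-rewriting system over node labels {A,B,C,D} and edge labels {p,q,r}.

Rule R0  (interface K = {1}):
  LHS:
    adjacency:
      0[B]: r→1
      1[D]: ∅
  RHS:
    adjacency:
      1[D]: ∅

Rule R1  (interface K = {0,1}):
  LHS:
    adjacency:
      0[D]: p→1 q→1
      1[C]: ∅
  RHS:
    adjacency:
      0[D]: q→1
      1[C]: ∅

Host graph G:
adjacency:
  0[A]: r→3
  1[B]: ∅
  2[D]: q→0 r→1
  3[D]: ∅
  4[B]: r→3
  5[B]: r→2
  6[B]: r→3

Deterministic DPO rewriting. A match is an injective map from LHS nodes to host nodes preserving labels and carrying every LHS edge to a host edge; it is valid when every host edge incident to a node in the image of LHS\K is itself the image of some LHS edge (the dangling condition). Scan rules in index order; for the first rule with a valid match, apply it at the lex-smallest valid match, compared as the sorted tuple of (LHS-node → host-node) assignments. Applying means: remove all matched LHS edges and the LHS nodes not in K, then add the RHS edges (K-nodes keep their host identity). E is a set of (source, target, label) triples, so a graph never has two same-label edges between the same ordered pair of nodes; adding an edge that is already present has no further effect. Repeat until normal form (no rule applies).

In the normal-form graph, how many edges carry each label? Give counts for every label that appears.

Answer: q:1 r:2

Rewrite trace:
initial: |V|=7 |E|=6  E = 0-r->3 2-q->0 2-r->1 4-r->3 5-r->2 6-r->3
step 1: apply R0 at {0↦4, 1↦3}  → |V|=6 |E|=5  E = 0-r->3 2-q->0 2-r->1 5-r->2 6-r->3
step 2: apply R0 at {0↦5, 1↦2}  → |V|=5 |E|=4  E = 0-r->3 2-q->0 2-r->1 6-r->3
step 3: apply R0 at {0↦6, 1↦3}  → |V|=4 |E|=3  E = 0-r->3 2-q->0 2-r->1
normal form: no rule applies after step 3
NF edges: [(0, 3, 'r'), (2, 0, 'q'), (2, 1, 'r')]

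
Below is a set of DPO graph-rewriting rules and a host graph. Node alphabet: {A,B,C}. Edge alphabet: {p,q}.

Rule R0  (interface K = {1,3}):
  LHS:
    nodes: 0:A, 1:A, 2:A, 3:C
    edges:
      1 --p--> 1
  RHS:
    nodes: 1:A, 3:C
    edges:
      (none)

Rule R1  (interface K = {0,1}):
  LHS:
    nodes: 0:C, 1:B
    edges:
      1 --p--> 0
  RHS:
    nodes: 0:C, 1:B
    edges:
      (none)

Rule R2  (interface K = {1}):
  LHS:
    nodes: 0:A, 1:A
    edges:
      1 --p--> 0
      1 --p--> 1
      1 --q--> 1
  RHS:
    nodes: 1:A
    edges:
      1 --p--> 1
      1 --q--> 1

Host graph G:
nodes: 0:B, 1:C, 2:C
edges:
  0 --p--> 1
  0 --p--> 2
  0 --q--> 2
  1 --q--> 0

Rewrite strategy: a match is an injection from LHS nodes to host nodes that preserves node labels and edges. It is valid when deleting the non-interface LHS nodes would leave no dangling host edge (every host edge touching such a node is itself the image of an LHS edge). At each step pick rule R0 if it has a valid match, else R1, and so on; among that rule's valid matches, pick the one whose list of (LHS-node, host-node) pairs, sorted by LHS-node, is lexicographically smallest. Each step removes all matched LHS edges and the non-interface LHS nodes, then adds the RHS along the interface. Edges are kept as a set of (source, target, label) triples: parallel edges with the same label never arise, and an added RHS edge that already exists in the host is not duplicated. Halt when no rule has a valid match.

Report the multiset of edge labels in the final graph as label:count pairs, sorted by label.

start.  V:3 E:4  edges: 0-p->1 0-p->2 0-q->2 1-q->0
1. fire R1 via {0↦1, 1↦0}  →  V:3 E:3  edges: 0-p->2 0-q->2 1-q->0
2. fire R1 via {0↦2, 1↦0}  →  V:3 E:2  edges: 0-q->2 1-q->0
final graph: no rule applies after step 2
NF edges: [(0, 2, 'q'), (1, 0, 'q')]

Answer: q:2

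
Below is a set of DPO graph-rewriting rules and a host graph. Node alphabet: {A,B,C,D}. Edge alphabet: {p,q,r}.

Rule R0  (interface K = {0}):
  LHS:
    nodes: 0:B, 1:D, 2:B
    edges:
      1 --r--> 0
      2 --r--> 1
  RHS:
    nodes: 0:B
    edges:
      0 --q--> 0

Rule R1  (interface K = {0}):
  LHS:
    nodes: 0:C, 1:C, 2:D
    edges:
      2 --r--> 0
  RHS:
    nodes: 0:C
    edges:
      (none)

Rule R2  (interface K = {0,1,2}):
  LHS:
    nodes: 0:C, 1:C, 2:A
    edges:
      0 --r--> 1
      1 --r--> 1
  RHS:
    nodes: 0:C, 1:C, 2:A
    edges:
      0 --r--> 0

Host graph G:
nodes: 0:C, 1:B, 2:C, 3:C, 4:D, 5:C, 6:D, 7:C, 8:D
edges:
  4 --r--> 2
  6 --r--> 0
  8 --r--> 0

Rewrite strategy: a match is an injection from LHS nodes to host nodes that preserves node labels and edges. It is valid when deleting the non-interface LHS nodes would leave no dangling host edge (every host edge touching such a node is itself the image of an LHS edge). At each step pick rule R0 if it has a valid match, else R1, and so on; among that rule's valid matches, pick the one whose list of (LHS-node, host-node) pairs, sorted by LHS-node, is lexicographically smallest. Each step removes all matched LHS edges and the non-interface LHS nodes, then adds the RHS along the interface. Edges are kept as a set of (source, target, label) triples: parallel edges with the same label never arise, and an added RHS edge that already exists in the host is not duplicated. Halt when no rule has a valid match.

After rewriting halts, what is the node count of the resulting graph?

Answer: 3

Rewrite trace:
start.  V:9 E:3  edges: 4-r->2 6-r->0 8-r->0
1. fire R1 via {0↦0, 1↦3, 2↦6}  →  V:7 E:2  edges: 4-r->2 8-r->0
2. fire R1 via {0↦0, 1↦5, 2↦8}  →  V:5 E:1  edges: 4-r->2
3. fire R1 via {0↦2, 1↦0, 2↦4}  →  V:3 E:0  edges: ∅
halt: no rule applies after step 3
NF nodes: {1:B, 2:C, 7:C}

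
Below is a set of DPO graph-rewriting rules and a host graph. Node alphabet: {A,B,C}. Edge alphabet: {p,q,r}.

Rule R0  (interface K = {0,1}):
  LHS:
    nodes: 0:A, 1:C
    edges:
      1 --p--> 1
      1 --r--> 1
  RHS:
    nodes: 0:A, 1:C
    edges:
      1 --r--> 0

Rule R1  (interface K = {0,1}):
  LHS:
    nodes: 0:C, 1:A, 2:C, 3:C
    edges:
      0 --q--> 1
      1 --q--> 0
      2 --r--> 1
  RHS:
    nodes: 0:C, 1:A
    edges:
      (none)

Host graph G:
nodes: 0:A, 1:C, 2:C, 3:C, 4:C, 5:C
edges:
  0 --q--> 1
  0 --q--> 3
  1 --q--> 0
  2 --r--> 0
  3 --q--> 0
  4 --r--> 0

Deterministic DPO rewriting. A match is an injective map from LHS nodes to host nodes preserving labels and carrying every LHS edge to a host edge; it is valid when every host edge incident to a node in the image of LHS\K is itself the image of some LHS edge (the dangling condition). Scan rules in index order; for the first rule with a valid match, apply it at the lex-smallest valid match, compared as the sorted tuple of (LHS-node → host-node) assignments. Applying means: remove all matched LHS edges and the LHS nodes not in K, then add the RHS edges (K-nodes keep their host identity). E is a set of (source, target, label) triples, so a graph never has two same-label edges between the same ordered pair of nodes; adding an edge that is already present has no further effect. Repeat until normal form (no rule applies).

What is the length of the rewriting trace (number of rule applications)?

Answer: 2

Steps:
[0] host  ⇒  6 nodes, 6 edges  {0-q->1 0-q->3 1-q->0 2-r->0 3-q->0 4-r->0}
[1] R1 @ {0↦1, 1↦0, 2↦2, 3↦5}  ⇒  4 nodes, 3 edges  {0-q->3 3-q->0 4-r->0}
[2] R1 @ {0↦3, 1↦0, 2↦4, 3↦1}  ⇒  2 nodes, 0 edges  {∅}
halt: no rule applies after step 2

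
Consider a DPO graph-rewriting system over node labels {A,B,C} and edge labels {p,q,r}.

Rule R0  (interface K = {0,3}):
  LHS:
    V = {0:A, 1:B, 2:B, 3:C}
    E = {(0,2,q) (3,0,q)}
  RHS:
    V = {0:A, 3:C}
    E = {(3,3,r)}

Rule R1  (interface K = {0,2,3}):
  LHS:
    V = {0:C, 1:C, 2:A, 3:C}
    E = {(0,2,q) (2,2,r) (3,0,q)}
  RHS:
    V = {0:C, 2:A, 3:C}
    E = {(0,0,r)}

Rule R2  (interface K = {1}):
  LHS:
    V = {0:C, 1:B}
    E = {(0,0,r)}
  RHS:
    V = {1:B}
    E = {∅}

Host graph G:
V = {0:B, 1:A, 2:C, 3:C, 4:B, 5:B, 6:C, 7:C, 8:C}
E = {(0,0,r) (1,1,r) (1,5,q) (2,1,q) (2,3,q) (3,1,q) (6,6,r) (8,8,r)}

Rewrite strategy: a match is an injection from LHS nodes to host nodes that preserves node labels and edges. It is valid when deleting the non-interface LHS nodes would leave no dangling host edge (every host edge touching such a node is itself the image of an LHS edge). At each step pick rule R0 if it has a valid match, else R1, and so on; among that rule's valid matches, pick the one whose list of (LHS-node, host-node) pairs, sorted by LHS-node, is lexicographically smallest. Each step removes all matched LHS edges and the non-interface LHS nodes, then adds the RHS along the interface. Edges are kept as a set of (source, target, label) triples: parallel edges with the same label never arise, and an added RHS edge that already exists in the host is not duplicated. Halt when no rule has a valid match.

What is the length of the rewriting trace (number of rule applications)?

Answer: 6

Derivation:
initial: |V|=9 |E|=8  E = 0-r->0 1-r->1 1-q->5 2-q->1 2-q->3 3-q->1 6-r->6 8-r->8
step 1: apply R0 at {0↦1, 1↦4, 2↦5, 3↦2}  → |V|=7 |E|=7  E = 0-r->0 1-r->1 2-r->2 2-q->3 3-q->1 6-r->6 8-r->8
step 2: apply R1 at {0↦3, 1↦7, 2↦1, 3↦2}  → |V|=6 |E|=5  E = 0-r->0 2-r->2 3-r->3 6-r->6 8-r->8
step 3: apply R2 at {0↦2, 1↦0}  → |V|=5 |E|=4  E = 0-r->0 3-r->3 6-r->6 8-r->8
step 4: apply R2 at {0↦3, 1↦0}  → |V|=4 |E|=3  E = 0-r->0 6-r->6 8-r->8
step 5: apply R2 at {0↦6, 1↦0}  → |V|=3 |E|=2  E = 0-r->0 8-r->8
step 6: apply R2 at {0↦8, 1↦0}  → |V|=2 |E|=1  E = 0-r->0
final graph: no rule applies after step 6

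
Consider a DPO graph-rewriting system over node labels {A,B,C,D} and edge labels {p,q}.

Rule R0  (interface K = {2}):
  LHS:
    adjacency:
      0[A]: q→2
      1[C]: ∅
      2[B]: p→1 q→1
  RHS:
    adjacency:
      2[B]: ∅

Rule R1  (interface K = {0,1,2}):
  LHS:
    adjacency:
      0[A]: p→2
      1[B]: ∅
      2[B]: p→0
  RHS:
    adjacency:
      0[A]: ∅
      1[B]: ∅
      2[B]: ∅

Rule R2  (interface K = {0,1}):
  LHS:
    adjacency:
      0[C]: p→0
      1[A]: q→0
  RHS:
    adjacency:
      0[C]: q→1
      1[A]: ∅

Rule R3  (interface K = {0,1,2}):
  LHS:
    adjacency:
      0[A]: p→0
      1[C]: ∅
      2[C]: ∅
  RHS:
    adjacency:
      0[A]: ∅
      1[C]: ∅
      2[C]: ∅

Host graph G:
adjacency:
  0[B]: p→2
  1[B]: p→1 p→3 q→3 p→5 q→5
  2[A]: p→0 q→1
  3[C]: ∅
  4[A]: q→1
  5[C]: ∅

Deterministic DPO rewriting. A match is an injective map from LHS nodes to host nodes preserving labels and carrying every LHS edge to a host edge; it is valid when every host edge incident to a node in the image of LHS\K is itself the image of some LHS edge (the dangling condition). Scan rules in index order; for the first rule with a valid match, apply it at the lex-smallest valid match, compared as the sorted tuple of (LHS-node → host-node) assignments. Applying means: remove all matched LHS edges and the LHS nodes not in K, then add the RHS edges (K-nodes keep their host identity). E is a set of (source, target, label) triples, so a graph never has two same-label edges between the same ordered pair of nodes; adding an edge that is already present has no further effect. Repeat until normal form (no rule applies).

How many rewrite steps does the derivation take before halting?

[0] host  ⇒  6 nodes, 9 edges  {0-p->2 1-p->1 1-p->3 1-q->3 1-p->5 1-q->5 2-p->0 2-q->1 4-q->1}
[1] R0 @ {0↦4, 1↦3, 2↦1}  ⇒  4 nodes, 6 edges  {0-p->2 1-p->1 1-p->5 1-q->5 2-p->0 2-q->1}
[2] R1 @ {0↦2, 1↦1, 2↦0}  ⇒  4 nodes, 4 edges  {1-p->1 1-p->5 1-q->5 2-q->1}
[3] R0 @ {0↦2, 1↦5, 2↦1}  ⇒  2 nodes, 1 edges  {1-p->1}
normal form: no rule applies after step 3

Answer: 3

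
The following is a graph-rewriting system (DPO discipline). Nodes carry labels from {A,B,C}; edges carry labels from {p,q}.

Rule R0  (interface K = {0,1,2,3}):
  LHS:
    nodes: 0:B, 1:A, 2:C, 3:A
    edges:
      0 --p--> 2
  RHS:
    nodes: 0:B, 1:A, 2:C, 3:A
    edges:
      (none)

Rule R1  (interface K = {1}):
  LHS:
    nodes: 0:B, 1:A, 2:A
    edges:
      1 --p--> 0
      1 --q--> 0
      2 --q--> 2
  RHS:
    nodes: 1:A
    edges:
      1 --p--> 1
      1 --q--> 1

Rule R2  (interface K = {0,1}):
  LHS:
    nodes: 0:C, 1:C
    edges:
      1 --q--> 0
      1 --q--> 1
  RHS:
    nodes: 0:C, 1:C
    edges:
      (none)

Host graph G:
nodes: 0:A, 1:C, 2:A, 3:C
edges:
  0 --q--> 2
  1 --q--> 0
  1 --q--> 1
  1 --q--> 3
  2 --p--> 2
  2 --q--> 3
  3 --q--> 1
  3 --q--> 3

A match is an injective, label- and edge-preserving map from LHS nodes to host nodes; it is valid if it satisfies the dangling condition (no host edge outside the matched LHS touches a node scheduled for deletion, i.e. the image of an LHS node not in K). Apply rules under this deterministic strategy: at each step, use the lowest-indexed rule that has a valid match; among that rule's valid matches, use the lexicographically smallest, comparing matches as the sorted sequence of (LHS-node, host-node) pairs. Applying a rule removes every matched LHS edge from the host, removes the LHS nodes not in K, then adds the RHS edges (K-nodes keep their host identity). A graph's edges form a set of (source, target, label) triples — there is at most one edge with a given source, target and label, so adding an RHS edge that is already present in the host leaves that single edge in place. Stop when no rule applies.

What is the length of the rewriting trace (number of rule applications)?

[0] host  ⇒  4 nodes, 8 edges  {0-q->2 1-q->0 1-q->1 1-q->3 2-p->2 2-q->3 3-q->1 3-q->3}
[1] R2 @ {0↦1, 1↦3}  ⇒  4 nodes, 6 edges  {0-q->2 1-q->0 1-q->1 1-q->3 2-p->2 2-q->3}
[2] R2 @ {0↦3, 1↦1}  ⇒  4 nodes, 4 edges  {0-q->2 1-q->0 2-p->2 2-q->3}
normal form: no rule applies after step 2

Answer: 2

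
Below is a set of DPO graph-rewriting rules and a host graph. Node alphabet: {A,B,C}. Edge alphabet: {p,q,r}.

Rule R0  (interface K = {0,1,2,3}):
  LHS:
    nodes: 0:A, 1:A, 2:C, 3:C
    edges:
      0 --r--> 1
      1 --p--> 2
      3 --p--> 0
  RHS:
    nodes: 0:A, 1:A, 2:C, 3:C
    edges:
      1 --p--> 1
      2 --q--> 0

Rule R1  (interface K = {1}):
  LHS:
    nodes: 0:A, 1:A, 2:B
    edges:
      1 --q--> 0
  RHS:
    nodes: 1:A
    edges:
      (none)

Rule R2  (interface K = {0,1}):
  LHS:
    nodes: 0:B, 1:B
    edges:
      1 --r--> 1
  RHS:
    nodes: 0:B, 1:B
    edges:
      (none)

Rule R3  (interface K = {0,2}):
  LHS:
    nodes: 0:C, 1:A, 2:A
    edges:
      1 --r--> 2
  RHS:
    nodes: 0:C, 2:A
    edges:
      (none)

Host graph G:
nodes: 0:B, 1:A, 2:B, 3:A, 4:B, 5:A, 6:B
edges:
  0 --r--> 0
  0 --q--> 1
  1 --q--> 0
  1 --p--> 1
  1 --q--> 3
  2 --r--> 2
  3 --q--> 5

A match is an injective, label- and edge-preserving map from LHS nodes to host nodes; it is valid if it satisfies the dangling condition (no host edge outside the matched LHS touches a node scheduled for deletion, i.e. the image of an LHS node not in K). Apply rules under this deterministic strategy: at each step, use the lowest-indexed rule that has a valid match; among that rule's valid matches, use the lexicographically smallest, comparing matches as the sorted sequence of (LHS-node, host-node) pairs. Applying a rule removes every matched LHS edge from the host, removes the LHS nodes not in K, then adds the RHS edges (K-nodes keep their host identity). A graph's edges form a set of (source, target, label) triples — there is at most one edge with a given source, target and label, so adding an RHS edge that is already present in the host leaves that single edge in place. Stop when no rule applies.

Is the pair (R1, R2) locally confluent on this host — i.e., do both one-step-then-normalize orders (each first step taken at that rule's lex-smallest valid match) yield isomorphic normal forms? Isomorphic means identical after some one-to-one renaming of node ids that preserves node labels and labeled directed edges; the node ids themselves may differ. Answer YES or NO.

Answer: YES

Steps:
branch R1-first: apply at {0↦5, 1↦3, 2↦4} → |E|=6, then 3 more step(s) → NF |V|=3 |E|=3 V={0:B, 1:A, 2:B} E=0-q->1 1-q->0 1-p->1
branch R2-first: apply at {0↦0, 1↦2} → |E|=6, then 3 more step(s) → NF |V|=3 |E|=3 V={0:B, 1:A, 6:B} E=0-q->1 1-q->0 1-p->1
graphs isomorphic (equal up to label-preserving node renaming)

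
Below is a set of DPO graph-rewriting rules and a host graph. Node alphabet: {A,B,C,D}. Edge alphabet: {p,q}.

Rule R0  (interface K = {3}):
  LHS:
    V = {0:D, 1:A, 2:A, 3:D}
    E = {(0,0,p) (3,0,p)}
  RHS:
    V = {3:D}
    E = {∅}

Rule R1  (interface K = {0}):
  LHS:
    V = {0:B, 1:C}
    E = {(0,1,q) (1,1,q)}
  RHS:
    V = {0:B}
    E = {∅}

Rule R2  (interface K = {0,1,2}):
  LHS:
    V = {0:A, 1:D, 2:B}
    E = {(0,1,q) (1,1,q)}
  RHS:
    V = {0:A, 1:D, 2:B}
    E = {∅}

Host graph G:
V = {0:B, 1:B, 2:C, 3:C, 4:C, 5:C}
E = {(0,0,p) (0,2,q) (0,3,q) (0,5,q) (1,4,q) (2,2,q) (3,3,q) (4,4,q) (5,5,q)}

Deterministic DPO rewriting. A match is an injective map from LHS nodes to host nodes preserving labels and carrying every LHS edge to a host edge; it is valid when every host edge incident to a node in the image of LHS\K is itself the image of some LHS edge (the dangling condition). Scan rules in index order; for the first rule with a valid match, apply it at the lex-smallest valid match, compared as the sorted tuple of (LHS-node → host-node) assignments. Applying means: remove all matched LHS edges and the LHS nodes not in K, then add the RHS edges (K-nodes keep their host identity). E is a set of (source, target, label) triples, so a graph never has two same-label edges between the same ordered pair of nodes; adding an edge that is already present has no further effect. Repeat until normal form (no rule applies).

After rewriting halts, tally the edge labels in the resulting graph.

Answer: p:1

Derivation:
start.  V:6 E:9  edges: 0-p->0 0-q->2 0-q->3 0-q->5 1-q->4 2-q->2 3-q->3 4-q->4 5-q->5
1. fire R1 via {0↦0, 1↦2}  →  V:5 E:7  edges: 0-p->0 0-q->3 0-q->5 1-q->4 3-q->3 4-q->4 5-q->5
2. fire R1 via {0↦0, 1↦3}  →  V:4 E:5  edges: 0-p->0 0-q->5 1-q->4 4-q->4 5-q->5
3. fire R1 via {0↦0, 1↦5}  →  V:3 E:3  edges: 0-p->0 1-q->4 4-q->4
4. fire R1 via {0↦1, 1↦4}  →  V:2 E:1  edges: 0-p->0
final graph: no rule applies after step 4
NF edges: [(0, 0, 'p')]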